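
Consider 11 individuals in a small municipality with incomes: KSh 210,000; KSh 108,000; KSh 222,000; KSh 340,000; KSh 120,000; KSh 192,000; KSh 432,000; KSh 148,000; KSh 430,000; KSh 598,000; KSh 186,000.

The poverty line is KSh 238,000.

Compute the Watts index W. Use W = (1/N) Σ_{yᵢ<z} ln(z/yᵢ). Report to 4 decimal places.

Poor units: KSh 108,000, KSh 120,000, KSh 148,000, KSh 186,000, KSh 192,000, KSh 210,000, KSh 222,000 (q = 7 of N = 11).
Log shortfalls: ln(238000/108000) = 0.7901; ln(238000/120000) = 0.6848; ln(238000/148000) = 0.4751; ln(238000/186000) = 0.2465; ln(238000/192000) = 0.2148; ln(238000/210000) = 0.1252; ln(238000/222000) = 0.0696.
W = 2.606033 / 11 = 0.2369.

0.2369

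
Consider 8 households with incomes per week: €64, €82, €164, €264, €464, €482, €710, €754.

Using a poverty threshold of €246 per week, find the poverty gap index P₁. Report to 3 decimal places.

Below z: €64, €82, €164 (q = 3 of N = 8).
Normalized shortfalls: (246−64)/246 = 0.7398; (246−82)/246 = 0.6667; (246−164)/246 = 0.3333.
Sum of shortfalls = 1.739837; P₁ averages over all N: 1.739837 / 8 = 0.217.

0.217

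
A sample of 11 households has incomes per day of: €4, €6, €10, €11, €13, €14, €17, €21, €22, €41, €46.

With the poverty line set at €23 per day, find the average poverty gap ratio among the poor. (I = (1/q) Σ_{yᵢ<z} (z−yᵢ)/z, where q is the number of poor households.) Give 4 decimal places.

Below z: €4, €6, €10, €11, €13, €14, €17, €21, €22 (q = 9 of N = 11).
Relative gaps: 0.8261, 0.7391, 0.5652, 0.5217, 0.4348, 0.3913, 0.2609, 0.0870, 0.0435; sum = 3.869565.
The income-gap ratio divides by q (the poor only): 3.869565 / 9 = 0.4300.

0.4300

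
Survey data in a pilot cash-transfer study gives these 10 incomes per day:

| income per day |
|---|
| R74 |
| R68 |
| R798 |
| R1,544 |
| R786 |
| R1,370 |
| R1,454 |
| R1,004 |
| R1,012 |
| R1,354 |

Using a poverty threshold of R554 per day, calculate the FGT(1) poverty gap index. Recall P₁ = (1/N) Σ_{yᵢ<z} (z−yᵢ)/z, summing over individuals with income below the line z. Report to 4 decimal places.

Poor units: R68, R74 (q = 2 of N = 10).
Normalized shortfalls: (554−68)/554 = 0.8773; (554−74)/554 = 0.8664.
Σ = 1.743682. Dividing by the full population N = 10 gives P₁ = 0.1744.

0.1744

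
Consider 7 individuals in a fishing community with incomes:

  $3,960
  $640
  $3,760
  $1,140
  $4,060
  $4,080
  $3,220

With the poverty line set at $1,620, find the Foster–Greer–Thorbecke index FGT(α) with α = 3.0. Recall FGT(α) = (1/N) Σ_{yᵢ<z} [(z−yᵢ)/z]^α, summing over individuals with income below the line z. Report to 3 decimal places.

0.035

Poor units: $640, $1,140 (q = 2 of N = 7).
Gap ratios (z−y)/z: (1620−640)/1620 = 0.6049; (1620−1140)/1620 = 0.2963.
Raised to α = 3.0: 0.22138; 0.02601.
Sum = 0.247390; FGT(3.0) = 0.247390 / 7 = 0.035.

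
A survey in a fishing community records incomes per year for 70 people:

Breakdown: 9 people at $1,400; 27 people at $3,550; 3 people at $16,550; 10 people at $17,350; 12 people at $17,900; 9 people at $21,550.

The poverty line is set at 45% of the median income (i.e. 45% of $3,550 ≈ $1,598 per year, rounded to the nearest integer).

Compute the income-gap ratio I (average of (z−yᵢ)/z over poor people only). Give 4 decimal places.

0.1239

Below z: 9×$1,400 (q = 9 of N = 70).
Shortfall ratios (z−y)/z: 0.1239 (×9); sum = 1.115144.
The income-gap ratio divides by q (the poor only): 1.115144 / 9 = 0.1239.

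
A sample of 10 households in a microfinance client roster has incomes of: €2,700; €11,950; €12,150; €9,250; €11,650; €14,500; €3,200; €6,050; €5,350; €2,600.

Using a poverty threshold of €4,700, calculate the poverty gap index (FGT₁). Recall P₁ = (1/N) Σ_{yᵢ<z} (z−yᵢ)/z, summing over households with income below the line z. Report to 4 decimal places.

0.1191

Incomes under z: €2,600, €2,700, €3,200 (q = 3 of N = 10).
Gap ratios (z−y)/z: (4700−2600)/4700 = 0.4468; (4700−2700)/4700 = 0.4255; (4700−3200)/4700 = 0.3191.
Sum of shortfalls = 1.191489; P₁ averages over all N: 1.191489 / 10 = 0.1191.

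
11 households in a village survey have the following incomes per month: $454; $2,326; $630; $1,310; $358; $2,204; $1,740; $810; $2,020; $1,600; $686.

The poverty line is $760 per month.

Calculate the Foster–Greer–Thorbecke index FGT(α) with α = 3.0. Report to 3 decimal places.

Below the line: $358, $454, $630, $686 (q = 4 of N = 11).
Shortfall ratios: (760−358)/760 = 0.5289; (760−454)/760 = 0.4026; (760−630)/760 = 0.1711; (760−686)/760 = 0.0974.
Raised to α = 3.0: 0.14799; 0.06527; 0.00500; 0.00092.
Sum = 0.219191; FGT(3.0) = 0.219191 / 11 = 0.020.

0.020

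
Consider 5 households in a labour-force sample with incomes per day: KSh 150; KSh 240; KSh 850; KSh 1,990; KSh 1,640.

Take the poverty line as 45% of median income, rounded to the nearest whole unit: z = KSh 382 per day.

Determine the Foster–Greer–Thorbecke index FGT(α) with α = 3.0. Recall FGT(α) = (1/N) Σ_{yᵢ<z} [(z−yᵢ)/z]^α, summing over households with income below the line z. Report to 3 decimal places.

0.055

Incomes under z: KSh 150, KSh 240 (q = 2 of N = 5).
Shortfall ratios: (382−150)/382 = 0.6073; (382−240)/382 = 0.3717.
Raised to α = 3.0: 0.22401; 0.05137.
Sum = 0.275379; FGT(3.0) = 0.275379 / 5 = 0.055.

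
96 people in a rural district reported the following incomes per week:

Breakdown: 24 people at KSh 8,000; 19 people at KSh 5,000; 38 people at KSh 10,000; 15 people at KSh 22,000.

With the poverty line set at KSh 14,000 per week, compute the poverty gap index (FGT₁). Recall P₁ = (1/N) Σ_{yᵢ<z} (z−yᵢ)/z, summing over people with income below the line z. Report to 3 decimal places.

0.347

Incomes under z: 19×KSh 5,000, 24×KSh 8,000, 38×KSh 10,000 (q = 81 of N = 96).
Shortfall ratios: (14000−5000)/14000 = 0.6429 (×19); (14000−8000)/14000 = 0.4286 (×24); (14000−10000)/14000 = 0.2857 (×38).
Sum of shortfalls = 33.357143; P₁ averages over all N: 33.357143 / 96 = 0.347.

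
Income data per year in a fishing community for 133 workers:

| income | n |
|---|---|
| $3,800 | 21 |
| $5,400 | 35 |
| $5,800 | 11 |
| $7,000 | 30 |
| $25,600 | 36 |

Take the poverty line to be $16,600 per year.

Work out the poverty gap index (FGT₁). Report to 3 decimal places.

Poor units: 21×$3,800, 35×$5,400, 11×$5,800, 30×$7,000 (q = 97 of N = 133).
Shortfall ratios: (16600−3800)/16600 = 0.7711 (×21); (16600−5400)/16600 = 0.6747 (×35); (16600−5800)/16600 = 0.6506 (×11); (16600−7000)/16600 = 0.5783 (×30).
Σ = 64.313253. Dividing by the full population N = 133 gives P₁ = 0.484.

0.484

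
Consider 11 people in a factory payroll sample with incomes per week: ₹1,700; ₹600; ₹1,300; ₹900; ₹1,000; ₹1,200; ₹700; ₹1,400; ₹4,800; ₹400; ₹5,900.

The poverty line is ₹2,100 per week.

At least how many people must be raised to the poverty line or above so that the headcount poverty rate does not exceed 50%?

4

9 of the 11 people are poor, so H = 9/11 = 0.818.
A headcount ratio of at most 50% allows at most ⌊0.50 × 11⌋ = 5 poor people.
So at least 9 − 5 = 4 must be lifted.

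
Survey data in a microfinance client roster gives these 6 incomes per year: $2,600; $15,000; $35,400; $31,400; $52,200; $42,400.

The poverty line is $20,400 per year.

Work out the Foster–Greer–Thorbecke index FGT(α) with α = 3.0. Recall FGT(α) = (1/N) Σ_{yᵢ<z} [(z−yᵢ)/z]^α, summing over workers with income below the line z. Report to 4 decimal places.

Below z: $2,600, $15,000 (q = 2 of N = 6).
Normalized shortfalls: (20400−2600)/20400 = 0.8725; (20400−15000)/20400 = 0.2647.
Raised to α = 3.0: 0.66431; 0.01855.
Sum = 0.682856; FGT(3.0) = 0.682856 / 6 = 0.1138.

0.1138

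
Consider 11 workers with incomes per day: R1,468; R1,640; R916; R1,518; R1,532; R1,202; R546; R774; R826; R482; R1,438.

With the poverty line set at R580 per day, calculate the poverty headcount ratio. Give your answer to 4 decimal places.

2 of the 11 workers have income below R580.
H = 2/11 = 0.1818.

0.1818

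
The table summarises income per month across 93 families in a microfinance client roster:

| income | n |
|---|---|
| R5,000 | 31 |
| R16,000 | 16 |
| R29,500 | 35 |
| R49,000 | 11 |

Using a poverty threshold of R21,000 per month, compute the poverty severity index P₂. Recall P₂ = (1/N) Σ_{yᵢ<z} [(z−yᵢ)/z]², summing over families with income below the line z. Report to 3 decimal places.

Poor units: 31×R5,000, 16×R16,000 (q = 47 of N = 93).
Relative gaps: (21000−5000)/21000 = 0.7619 (×31); (21000−16000)/21000 = 0.2381 (×16).
Squared: 0.5805 (×31); 0.0567 (×16).
Sum = 18.902494; P₂ = 18.902494 / 93 = 0.203.

0.203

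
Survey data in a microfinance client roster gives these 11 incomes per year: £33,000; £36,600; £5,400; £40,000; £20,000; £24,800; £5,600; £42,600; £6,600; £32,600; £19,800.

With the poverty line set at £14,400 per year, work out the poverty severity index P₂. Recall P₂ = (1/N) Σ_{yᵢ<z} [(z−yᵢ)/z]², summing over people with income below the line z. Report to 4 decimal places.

0.0961

Below the line: £5,400, £5,600, £6,600 (q = 3 of N = 11).
Gap ratios (z−y)/z: (14400−5400)/14400 = 0.6250; (14400−5600)/14400 = 0.6111; (14400−6600)/14400 = 0.5417.
Squared: 0.3906; 0.3735; 0.2934.
Sum = 1.057485; P₂ = 1.057485 / 11 = 0.0961.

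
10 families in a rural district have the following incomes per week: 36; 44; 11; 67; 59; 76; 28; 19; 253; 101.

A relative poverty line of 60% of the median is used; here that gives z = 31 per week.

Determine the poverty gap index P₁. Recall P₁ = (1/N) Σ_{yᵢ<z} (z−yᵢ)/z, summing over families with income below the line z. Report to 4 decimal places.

Poor units: 11, 19, 28 (q = 3 of N = 10).
Normalized shortfalls: (31−11)/31 = 0.6452; (31−19)/31 = 0.3871; (31−28)/31 = 0.0968.
Sum of shortfalls = 1.129032; P₁ averages over all N: 1.129032 / 10 = 0.1129.

0.1129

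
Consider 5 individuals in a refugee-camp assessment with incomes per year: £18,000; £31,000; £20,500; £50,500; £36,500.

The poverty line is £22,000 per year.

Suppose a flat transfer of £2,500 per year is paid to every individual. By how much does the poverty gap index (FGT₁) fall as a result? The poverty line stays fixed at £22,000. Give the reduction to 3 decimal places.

Before: below the line — £18,000, £20,500; poverty gap index (FGT₁) = 0.05000.
After the £2,500 transfer: below the line — £20,500; poverty gap index (FGT₁) = 0.01364.
Reduction = 0.05000 − 0.01364 = 0.036.

0.036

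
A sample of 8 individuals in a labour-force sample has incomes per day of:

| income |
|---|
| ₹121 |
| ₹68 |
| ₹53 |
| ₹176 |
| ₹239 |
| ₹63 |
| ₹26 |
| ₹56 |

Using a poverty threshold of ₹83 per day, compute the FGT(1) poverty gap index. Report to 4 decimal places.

0.2244

Poor units: ₹26, ₹53, ₹56, ₹63, ₹68 (q = 5 of N = 8).
Normalized shortfalls: (83−26)/83 = 0.6867; (83−53)/83 = 0.3614; (83−56)/83 = 0.3253; (83−63)/83 = 0.2410; (83−68)/83 = 0.1807.
Σ = 1.795181. Dividing by the full population N = 8 gives P₁ = 0.2244.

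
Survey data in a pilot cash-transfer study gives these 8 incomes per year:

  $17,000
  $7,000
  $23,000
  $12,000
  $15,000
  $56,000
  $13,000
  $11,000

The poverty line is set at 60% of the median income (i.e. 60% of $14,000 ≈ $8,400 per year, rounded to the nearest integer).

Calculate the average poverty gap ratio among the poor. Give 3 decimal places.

Below z: $7,000 (q = 1 of N = 8).
Relative gaps: 0.1667; sum = 0.166667.
I averages over the q = 1 poor units only: 0.166667 / 1 = 0.167.

0.167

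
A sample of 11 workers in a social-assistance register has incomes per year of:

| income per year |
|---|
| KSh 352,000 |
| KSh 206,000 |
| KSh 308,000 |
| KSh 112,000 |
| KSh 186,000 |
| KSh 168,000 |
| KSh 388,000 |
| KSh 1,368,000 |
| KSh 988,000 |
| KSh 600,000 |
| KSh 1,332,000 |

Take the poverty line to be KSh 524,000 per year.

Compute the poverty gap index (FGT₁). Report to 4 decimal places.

0.3380

Below z: KSh 112,000, KSh 168,000, KSh 186,000, KSh 206,000, KSh 308,000, KSh 352,000, KSh 388,000 (q = 7 of N = 11).
Normalized shortfalls: (524000−112000)/524000 = 0.7863; (524000−168000)/524000 = 0.6794; (524000−186000)/524000 = 0.6450; (524000−206000)/524000 = 0.6069; (524000−308000)/524000 = 0.4122; (524000−352000)/524000 = 0.3282; (524000−388000)/524000 = 0.2595.
Σ = 3.717557. Dividing by the full population N = 11 gives P₁ = 0.3380.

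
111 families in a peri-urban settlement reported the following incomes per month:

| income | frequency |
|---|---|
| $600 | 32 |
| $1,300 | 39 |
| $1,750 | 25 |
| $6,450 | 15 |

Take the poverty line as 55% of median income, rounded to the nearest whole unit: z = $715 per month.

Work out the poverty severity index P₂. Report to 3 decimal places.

0.007

Below the line: 32×$600 (q = 32 of N = 111).
Shortfall ratios: (715−600)/715 = 0.1608 (×32).
Squared: 0.0259 (×32).
Sum = 0.827816; P₂ = 0.827816 / 111 = 0.007.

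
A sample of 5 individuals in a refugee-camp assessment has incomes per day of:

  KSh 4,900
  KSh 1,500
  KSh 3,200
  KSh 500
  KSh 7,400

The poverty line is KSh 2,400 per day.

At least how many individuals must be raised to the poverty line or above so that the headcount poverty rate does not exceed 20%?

Currently q = 2 of N = 5 are below the line (H = 0.400).
A headcount ratio of at most 20% allows at most ⌊0.20 × 5⌋ = 1 poor individuals.
So at least 2 − 1 = 1 must be lifted.

1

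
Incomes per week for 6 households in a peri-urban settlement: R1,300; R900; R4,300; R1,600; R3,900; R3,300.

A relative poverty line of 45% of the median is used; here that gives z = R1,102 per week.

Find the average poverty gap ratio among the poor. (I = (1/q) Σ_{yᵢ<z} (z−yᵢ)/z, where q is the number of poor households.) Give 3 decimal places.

0.183

Below the line: R900 (q = 1 of N = 6).
Shortfall ratios (z−y)/z: 0.1833; sum = 0.183303.
I averages over the q = 1 poor units only: 0.183303 / 1 = 0.183.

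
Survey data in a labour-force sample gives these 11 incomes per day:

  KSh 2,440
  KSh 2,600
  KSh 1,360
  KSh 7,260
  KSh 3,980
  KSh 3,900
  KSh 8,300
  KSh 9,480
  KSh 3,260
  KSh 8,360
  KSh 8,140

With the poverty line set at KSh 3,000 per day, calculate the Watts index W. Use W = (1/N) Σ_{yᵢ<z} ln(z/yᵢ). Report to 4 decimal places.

0.1037

Below z: KSh 1,360, KSh 2,440, KSh 2,600 (q = 3 of N = 11).
ln(z/y) terms: ln(3000/1360) = 0.7911; ln(3000/2440) = 0.2066; ln(3000/2600) = 0.1431.
W = 1.140843 / 11 = 0.1037.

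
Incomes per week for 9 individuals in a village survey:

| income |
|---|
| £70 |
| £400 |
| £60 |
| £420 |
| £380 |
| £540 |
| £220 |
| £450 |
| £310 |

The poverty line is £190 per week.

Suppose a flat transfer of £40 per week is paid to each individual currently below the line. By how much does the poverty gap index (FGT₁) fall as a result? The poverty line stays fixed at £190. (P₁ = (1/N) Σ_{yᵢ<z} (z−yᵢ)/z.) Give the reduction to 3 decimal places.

Before: below the line — £60, £70; poverty gap index (FGT₁) = 0.14620.
After the £40 transfer: below the line — £100, £110; poverty gap index (FGT₁) = 0.09942.
Reduction = 0.14620 − 0.09942 = 0.047.

0.047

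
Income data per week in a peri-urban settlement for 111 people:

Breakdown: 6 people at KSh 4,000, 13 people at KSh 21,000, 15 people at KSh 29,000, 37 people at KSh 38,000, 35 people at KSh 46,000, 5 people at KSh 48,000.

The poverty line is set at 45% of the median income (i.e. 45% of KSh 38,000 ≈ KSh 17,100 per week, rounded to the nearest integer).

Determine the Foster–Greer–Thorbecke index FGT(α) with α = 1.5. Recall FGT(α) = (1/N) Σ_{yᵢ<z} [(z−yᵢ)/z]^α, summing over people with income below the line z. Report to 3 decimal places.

0.036

Below the line: 6×KSh 4,000 (q = 6 of N = 111).
Shortfall ratios: (17100−4000)/17100 = 0.7661 (×6).
Raised to α = 1.5: 0.67052 (×6).
Sum = 4.023130; FGT(1.5) = 4.023130 / 111 = 0.036.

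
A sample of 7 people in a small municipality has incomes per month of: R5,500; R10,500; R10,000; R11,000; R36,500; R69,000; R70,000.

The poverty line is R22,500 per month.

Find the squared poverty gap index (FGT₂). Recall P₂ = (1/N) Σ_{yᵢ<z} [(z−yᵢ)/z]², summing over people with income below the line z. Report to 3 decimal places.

Incomes under z: R5,500, R10,000, R10,500, R11,000 (q = 4 of N = 7).
Gap ratios (z−y)/z: (22500−5500)/22500 = 0.7556; (22500−10000)/22500 = 0.5556; (22500−10500)/22500 = 0.5333; (22500−11000)/22500 = 0.5111.
Squared: 0.5709; 0.3086; 0.2844; 0.2612.
Sum = 1.425185; P₂ = 1.425185 / 7 = 0.204.

0.204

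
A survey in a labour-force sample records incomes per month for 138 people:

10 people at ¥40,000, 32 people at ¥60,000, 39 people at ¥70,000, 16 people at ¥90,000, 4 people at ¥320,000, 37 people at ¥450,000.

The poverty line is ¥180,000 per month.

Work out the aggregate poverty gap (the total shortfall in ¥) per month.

¥10,970,000

Below z: 10×¥40,000, 32×¥60,000, 39×¥70,000, 16×¥90,000 (q = 97 of N = 138).
Individual gaps: 10×(180000−40000) = 1400000; 32×(180000−60000) = 3840000; 39×(180000−70000) = 4290000; 16×(180000−90000) = 1440000.
Aggregate gap = ¥10,970,000.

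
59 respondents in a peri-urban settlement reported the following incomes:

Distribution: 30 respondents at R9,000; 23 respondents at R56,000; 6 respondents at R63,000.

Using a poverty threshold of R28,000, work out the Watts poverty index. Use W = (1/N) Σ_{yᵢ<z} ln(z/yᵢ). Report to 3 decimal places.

0.577

Below z: 30×R9,000 (q = 30 of N = 59).
Log shortfalls: ln(28000/9000) = 1.1350 (×30).
W = 34.049398 / 59 = 0.577.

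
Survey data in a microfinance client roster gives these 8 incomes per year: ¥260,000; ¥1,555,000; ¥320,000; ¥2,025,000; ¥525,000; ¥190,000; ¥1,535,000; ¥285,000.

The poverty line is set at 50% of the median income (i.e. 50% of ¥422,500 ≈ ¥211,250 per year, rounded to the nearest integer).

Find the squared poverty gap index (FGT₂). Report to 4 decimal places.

Poor units: ¥190,000 (q = 1 of N = 8).
Normalized shortfalls: (211250−190000)/211250 = 0.1006.
Squared: 0.0101.
Sum = 0.010119; P₂ = 0.010119 / 8 = 0.0013.

0.0013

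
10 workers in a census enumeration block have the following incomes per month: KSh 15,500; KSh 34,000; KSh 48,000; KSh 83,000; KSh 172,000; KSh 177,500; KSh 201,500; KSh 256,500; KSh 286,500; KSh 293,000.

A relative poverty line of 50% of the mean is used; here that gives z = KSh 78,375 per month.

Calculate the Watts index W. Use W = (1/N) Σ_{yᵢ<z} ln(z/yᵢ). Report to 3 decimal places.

0.295

Below z: KSh 15,500, KSh 34,000, KSh 48,000 (q = 3 of N = 10).
ln(z/y) terms: ln(78375/15500) = 1.6207; ln(78375/34000) = 0.8351; ln(78375/48000) = 0.4903.
W = 2.946113 / 10 = 0.295.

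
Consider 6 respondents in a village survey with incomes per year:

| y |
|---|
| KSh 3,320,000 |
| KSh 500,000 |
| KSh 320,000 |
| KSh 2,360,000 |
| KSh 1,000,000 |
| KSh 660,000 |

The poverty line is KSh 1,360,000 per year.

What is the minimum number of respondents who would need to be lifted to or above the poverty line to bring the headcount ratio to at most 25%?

3

4 of the 6 respondents are poor, so H = 4/6 = 0.667.
A headcount ratio of at most 25% allows at most ⌊0.25 × 6⌋ = 1 poor respondents.
So at least 4 − 1 = 3 must be lifted.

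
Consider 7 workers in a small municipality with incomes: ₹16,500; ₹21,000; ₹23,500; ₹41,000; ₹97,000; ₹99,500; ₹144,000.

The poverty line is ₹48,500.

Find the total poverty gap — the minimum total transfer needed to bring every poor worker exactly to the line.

Below z: ₹16,500, ₹21,000, ₹23,500, ₹41,000 (q = 4 of N = 7).
Individual gaps: 48500−16500 = 32000; 48500−21000 = 27500; 48500−23500 = 25000; 48500−41000 = 7500.
Aggregate gap = ₹92,000.

₹92,000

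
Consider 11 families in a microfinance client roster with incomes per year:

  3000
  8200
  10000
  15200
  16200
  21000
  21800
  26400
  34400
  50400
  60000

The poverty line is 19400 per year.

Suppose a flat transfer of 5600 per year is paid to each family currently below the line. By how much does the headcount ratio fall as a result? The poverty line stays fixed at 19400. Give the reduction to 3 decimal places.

0.182

Before: below the line — 3000, 8200, 10000, 15200, 16200; headcount ratio = 0.45455.
After the 5600 transfer: below the line — 8600, 13800, 15600; headcount ratio = 0.27273.
Reduction = 0.45455 − 0.27273 = 0.182.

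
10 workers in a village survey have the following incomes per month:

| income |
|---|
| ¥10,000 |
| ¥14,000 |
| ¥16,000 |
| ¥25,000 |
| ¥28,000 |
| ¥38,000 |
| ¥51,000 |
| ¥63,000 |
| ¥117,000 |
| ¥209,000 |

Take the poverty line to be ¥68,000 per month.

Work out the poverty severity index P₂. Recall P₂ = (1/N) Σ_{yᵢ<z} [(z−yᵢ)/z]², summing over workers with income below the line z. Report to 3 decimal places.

0.295

Incomes under z: ¥10,000, ¥14,000, ¥16,000, ¥25,000, ¥28,000, ¥38,000, ¥51,000, ¥63,000 (q = 8 of N = 10).
Shortfall ratios: (68000−10000)/68000 = 0.8529; (68000−14000)/68000 = 0.7941; (68000−16000)/68000 = 0.7647; (68000−25000)/68000 = 0.6324; (68000−28000)/68000 = 0.5882; (68000−38000)/68000 = 0.4412; (68000−51000)/68000 = 0.2500; (68000−63000)/68000 = 0.0735.
Squared: 0.7275; 0.6306; 0.5848; 0.3999; 0.3460; 0.1946; 0.0625; 0.0054.
Sum = 2.951341; P₂ = 2.951341 / 10 = 0.295.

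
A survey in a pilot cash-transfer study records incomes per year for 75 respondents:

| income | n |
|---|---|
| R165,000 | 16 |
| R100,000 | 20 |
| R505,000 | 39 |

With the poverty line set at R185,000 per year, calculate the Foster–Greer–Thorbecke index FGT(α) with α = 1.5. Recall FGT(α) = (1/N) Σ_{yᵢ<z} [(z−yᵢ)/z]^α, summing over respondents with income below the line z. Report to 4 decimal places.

0.0906

Below z: 20×R100,000, 16×R165,000 (q = 36 of N = 75).
Shortfall ratios: (185000−100000)/185000 = 0.4595 (×20); (185000−165000)/185000 = 0.1081 (×16).
Raised to α = 1.5: 0.31144 (×20); 0.03555 (×16).
Sum = 6.797480; FGT(1.5) = 6.797480 / 75 = 0.0906.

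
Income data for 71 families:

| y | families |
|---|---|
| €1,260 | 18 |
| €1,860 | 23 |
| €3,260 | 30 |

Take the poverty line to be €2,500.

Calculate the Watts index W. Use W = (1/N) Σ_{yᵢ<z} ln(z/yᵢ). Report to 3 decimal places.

Poor units: 18×€1,260, 23×€1,860 (q = 41 of N = 71).
ln(z/y) terms: ln(2500/1260) = 0.6852 (×18); ln(2500/1860) = 0.2957 (×23).
W = 19.134650 / 71 = 0.270.

0.270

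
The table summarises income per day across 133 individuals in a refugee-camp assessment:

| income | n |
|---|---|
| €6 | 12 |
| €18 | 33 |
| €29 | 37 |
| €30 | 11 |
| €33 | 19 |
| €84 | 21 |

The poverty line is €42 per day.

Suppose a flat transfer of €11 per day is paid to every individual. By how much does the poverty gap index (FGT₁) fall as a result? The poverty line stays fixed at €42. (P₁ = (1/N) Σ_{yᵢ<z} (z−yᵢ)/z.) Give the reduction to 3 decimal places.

Before: below the line — 12×€6, 33×€18, 37×€29, 11×€30, 19×€33; poverty gap index (FGT₁) = 0.35947.
After the €11 transfer: below the line — 12×€17, 33×€29, 37×€40, 11×€41; poverty gap index (FGT₁) = 0.14572.
Reduction = 0.35947 − 0.14572 = 0.214.

0.214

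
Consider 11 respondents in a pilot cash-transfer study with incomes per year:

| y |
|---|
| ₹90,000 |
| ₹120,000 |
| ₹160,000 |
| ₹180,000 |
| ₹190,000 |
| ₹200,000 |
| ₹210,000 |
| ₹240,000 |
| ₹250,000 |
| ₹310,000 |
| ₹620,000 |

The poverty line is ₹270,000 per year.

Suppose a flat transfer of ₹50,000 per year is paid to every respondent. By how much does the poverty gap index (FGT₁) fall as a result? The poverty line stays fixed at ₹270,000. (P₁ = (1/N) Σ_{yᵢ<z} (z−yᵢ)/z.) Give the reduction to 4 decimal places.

0.1347

Before: below the line — ₹90,000, ₹120,000, ₹160,000, ₹180,000, ₹190,000, ₹200,000, ₹210,000, ₹240,000, ₹250,000; poverty gap index (FGT₁) = 0.265993.
After the ₹50,000 transfer: below the line — ₹140,000, ₹170,000, ₹210,000, ₹230,000, ₹240,000, ₹250,000, ₹260,000; poverty gap index (FGT₁) = 0.131313.
Reduction = 0.265993 − 0.131313 = 0.1347.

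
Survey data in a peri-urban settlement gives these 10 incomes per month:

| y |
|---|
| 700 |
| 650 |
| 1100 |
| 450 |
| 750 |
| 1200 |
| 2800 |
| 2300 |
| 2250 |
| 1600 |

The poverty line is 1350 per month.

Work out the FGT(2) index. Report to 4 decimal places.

0.1189

Below the line: 450, 650, 700, 750, 1100, 1200 (q = 6 of N = 10).
Gap ratios (z−y)/z: (1350−450)/1350 = 0.6667; (1350−650)/1350 = 0.5185; (1350−700)/1350 = 0.4815; (1350−750)/1350 = 0.4444; (1350−1100)/1350 = 0.1852; (1350−1200)/1350 = 0.1111.
Squared: 0.4444; 0.2689; 0.2318; 0.1975; 0.0343; 0.0123.
Sum = 1.189300; P₂ = 1.189300 / 10 = 0.1189.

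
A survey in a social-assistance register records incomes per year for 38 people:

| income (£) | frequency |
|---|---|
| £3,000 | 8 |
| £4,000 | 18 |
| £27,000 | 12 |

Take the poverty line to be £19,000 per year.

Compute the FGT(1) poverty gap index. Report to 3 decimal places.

Poor units: 8×£3,000, 18×£4,000 (q = 26 of N = 38).
Shortfall ratios: (19000−3000)/19000 = 0.8421 (×8); (19000−4000)/19000 = 0.7895 (×18).
Σ = 20.947368. Dividing by the full population N = 38 gives P₁ = 0.551.

0.551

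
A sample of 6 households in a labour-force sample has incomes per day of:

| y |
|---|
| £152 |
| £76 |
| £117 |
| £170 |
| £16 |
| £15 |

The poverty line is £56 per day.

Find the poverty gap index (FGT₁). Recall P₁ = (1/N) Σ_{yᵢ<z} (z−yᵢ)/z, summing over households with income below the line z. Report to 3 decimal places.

0.241

Poor units: £15, £16 (q = 2 of N = 6).
Shortfall ratios: (56−15)/56 = 0.7321; (56−16)/56 = 0.7143.
Sum of shortfalls = 1.446429; P₁ averages over all N: 1.446429 / 6 = 0.241.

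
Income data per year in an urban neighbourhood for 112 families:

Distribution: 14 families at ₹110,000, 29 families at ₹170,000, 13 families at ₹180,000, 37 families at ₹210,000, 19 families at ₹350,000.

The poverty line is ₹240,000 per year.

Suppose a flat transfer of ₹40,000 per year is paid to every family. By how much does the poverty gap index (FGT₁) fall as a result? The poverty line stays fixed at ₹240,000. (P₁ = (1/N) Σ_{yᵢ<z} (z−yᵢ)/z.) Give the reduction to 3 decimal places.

0.125

Before: below the line — 14×₹110,000, 29×₹170,000, 13×₹180,000, 37×₹210,000; poverty gap index (FGT₁) = 0.21354.
After the ₹40,000 transfer: below the line — 14×₹150,000, 29×₹210,000, 13×₹220,000; poverty gap index (FGT₁) = 0.08891.
Reduction = 0.21354 − 0.08891 = 0.125.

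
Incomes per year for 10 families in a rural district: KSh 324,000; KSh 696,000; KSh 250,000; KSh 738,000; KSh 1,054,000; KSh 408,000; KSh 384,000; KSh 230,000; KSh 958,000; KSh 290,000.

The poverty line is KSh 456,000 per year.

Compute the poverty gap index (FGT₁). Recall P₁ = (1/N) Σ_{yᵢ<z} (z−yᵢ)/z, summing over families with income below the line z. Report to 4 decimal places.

Poor units: KSh 230,000, KSh 250,000, KSh 290,000, KSh 324,000, KSh 384,000, KSh 408,000 (q = 6 of N = 10).
Normalized shortfalls: (456000−230000)/456000 = 0.4956; (456000−250000)/456000 = 0.4518; (456000−290000)/456000 = 0.3640; (456000−324000)/456000 = 0.2895; (456000−384000)/456000 = 0.1579; (456000−408000)/456000 = 0.1053.
Sum of shortfalls = 1.864035; P₁ averages over all N: 1.864035 / 10 = 0.1864.

0.1864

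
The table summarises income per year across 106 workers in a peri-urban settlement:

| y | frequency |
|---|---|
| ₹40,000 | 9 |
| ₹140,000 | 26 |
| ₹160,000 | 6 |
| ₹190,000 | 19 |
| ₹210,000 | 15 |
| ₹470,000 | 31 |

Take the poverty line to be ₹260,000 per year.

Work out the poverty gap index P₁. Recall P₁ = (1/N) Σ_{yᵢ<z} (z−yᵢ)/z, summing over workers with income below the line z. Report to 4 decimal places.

0.2823

Poor units: 9×₹40,000, 26×₹140,000, 6×₹160,000, 19×₹190,000, 15×₹210,000 (q = 75 of N = 106).
Gap ratios (z−y)/z: (260000−40000)/260000 = 0.8462 (×9); (260000−140000)/260000 = 0.4615 (×26); (260000−160000)/260000 = 0.3846 (×6); (260000−190000)/260000 = 0.2692 (×19); (260000−210000)/260000 = 0.1923 (×15).
Sum of shortfalls = 29.923077; P₁ averages over all N: 29.923077 / 106 = 0.2823.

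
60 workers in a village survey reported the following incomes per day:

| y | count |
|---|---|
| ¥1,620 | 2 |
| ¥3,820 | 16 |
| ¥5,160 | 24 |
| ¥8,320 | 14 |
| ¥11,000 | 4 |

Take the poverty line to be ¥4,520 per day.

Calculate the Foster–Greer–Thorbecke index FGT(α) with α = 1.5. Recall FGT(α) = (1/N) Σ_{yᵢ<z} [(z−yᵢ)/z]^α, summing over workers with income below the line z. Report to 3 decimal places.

0.033

Poor units: 2×¥1,620, 16×¥3,820 (q = 18 of N = 60).
Relative gaps: (4520−1620)/4520 = 0.6416 (×2); (4520−3820)/4520 = 0.1549 (×16).
Raised to α = 1.5: 0.51391 (×2); 0.06095 (×16).
Sum = 2.002948; FGT(1.5) = 2.002948 / 60 = 0.033.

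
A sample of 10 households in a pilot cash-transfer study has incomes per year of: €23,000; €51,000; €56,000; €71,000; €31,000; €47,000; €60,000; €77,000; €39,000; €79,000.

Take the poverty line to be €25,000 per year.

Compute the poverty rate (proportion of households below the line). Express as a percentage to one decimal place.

1 of the 10 households have income below €25,000.
H = 1/10 = 10.0%.

10.0%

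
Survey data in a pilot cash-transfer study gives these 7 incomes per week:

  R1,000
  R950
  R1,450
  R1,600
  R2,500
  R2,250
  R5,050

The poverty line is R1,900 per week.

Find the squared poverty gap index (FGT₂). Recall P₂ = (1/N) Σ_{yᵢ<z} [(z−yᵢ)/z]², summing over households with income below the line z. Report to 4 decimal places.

Incomes under z: R950, R1,000, R1,450, R1,600 (q = 4 of N = 7).
Normalized shortfalls: (1900−950)/1900 = 0.5000; (1900−1000)/1900 = 0.4737; (1900−1450)/1900 = 0.2368; (1900−1600)/1900 = 0.1579.
Squared: 0.2500; 0.2244; 0.0561; 0.0249.
Sum = 0.555402; P₂ = 0.555402 / 7 = 0.0793.

0.0793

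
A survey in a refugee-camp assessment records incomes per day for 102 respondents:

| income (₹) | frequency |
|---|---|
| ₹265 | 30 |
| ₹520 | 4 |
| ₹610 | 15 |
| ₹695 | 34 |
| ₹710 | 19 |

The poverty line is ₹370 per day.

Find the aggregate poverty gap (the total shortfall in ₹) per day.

₹3,150

Poor units: 30×₹265 (q = 30 of N = 102).
Individual gaps: 30×(370−265) = 3150.
Aggregate gap = ₹3,150.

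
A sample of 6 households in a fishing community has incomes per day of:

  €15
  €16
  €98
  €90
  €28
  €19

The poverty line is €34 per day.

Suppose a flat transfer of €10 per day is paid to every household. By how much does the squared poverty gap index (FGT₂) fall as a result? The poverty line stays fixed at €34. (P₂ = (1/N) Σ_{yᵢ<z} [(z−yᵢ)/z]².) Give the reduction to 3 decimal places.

Before: below the line — €15, €16, €19, €28; squared poverty gap index (FGT₂) = 0.13639.
After the €10 transfer: below the line — €25, €26, €29; squared poverty gap index (FGT₂) = 0.02451.
Reduction = 0.13639 − 0.02451 = 0.112.

0.112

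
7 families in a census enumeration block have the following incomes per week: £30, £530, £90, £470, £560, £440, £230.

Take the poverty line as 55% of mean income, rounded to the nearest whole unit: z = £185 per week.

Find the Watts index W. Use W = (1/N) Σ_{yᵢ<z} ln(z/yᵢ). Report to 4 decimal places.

Below the line: £30, £90 (q = 2 of N = 7).
Log shortfalls: ln(185/30) = 1.8192; ln(185/90) = 0.7205.
W = 2.539705 / 7 = 0.3628.

0.3628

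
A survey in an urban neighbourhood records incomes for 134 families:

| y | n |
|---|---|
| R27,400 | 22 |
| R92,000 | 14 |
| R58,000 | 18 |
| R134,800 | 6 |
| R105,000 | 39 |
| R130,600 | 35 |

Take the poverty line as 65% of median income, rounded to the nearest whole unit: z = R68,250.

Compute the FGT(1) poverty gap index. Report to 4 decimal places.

0.1184

Incomes under z: 22×R27,400, 18×R58,000 (q = 40 of N = 134).
Shortfall ratios: (68250−27400)/68250 = 0.5985 (×22); (68250−58000)/68250 = 0.1502 (×18).
Sum of shortfalls = 15.871062; P₁ averages over all N: 15.871062 / 134 = 0.1184.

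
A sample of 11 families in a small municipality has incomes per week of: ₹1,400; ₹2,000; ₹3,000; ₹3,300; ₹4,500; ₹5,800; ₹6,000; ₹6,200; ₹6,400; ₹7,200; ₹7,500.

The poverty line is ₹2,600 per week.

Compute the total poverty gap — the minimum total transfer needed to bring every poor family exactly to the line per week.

Below z: ₹1,400, ₹2,000 (q = 2 of N = 11).
Individual gaps: 2600−1400 = 1200; 2600−2000 = 600.
Aggregate gap = ₹1,800.

₹1,800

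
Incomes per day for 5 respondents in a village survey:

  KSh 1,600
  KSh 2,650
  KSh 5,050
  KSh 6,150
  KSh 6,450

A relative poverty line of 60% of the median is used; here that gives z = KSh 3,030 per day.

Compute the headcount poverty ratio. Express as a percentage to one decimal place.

40.0%

2 of the 5 respondents have income below KSh 3,030.
H = 2/5 = 40.0%.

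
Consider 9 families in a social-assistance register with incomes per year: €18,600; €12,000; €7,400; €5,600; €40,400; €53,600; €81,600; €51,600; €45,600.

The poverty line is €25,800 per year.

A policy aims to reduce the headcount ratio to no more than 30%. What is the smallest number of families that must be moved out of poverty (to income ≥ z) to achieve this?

4 of the 9 families are poor, so H = 4/9 = 0.444.
A headcount ratio of at most 30% allows at most ⌊0.30 × 9⌋ = 2 poor families.
So at least 4 − 2 = 2 must be lifted.

2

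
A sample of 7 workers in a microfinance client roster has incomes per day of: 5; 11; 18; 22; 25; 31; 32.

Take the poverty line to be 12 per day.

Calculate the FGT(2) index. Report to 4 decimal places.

0.0496

Poor units: 5, 11 (q = 2 of N = 7).
Normalized shortfalls: (12−5)/12 = 0.5833; (12−11)/12 = 0.0833.
Squared: 0.3403; 0.0069.
Sum = 0.347222; P₂ = 0.347222 / 7 = 0.0496.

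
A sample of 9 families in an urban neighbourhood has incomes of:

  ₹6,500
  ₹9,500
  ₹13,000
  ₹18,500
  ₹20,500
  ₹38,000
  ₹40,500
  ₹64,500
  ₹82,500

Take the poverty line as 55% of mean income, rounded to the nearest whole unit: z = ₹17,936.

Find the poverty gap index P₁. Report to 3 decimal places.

Poor units: ₹6,500, ₹9,500, ₹13,000 (q = 3 of N = 9).
Shortfall ratios: (17936−6500)/17936 = 0.6376; (17936−9500)/17936 = 0.4703; (17936−13000)/17936 = 0.2752.
Σ = 1.383140. Dividing by the full population N = 9 gives P₁ = 0.154.

0.154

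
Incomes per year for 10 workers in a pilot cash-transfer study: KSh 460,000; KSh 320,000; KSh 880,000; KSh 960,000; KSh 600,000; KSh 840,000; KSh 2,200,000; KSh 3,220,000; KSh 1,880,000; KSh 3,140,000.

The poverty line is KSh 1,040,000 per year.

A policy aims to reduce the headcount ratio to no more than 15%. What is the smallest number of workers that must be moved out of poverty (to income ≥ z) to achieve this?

Currently q = 6 of N = 10 are below the line (H = 0.600).
A headcount ratio of at most 15% allows at most ⌊0.15 × 10⌋ = 1 poor workers.
So at least 6 − 1 = 5 must be lifted.

5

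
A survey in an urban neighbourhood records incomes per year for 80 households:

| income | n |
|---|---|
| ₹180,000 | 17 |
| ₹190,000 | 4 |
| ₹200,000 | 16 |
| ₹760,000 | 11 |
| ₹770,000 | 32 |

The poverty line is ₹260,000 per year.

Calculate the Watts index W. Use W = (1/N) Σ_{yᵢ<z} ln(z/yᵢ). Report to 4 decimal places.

0.1463

Below the line: 17×₹180,000, 4×₹190,000, 16×₹200,000 (q = 37 of N = 80).
Log gaps: ln(260000/180000) = 0.3677 (×17); ln(260000/190000) = 0.3137 (×4); ln(260000/200000) = 0.2624 (×16).
W = 11.703780 / 80 = 0.1463.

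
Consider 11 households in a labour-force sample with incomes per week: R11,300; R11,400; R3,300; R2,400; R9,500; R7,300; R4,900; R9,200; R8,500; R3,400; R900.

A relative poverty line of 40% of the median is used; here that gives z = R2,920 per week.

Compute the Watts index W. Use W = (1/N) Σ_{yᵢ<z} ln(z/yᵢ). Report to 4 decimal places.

0.1248

Poor units: R900, R2,400 (q = 2 of N = 11).
Log gaps: ln(2920/900) = 1.1769; ln(2920/2400) = 0.1961.
W = 1.373059 / 11 = 0.1248.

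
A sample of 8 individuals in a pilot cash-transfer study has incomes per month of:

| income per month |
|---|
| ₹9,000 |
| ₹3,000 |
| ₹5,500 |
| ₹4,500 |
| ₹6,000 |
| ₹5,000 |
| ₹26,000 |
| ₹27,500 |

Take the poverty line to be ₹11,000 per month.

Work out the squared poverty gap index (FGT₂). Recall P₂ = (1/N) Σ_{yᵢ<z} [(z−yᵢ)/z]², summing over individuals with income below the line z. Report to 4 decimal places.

0.2082

Below the line: ₹3,000, ₹4,500, ₹5,000, ₹5,500, ₹6,000, ₹9,000 (q = 6 of N = 8).
Normalized shortfalls: (11000−3000)/11000 = 0.7273; (11000−4500)/11000 = 0.5909; (11000−5000)/11000 = 0.5455; (11000−5500)/11000 = 0.5000; (11000−6000)/11000 = 0.4545; (11000−9000)/11000 = 0.1818.
Squared: 0.5289; 0.3492; 0.2975; 0.2500; 0.2066; 0.0331.
Sum = 1.665289; P₂ = 1.665289 / 8 = 0.2082.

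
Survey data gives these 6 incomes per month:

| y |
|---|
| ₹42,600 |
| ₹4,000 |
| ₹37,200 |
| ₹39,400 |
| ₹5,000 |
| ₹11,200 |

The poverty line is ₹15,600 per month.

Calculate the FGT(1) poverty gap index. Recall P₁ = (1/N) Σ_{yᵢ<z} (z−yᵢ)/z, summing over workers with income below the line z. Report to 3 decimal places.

Poor units: ₹4,000, ₹5,000, ₹11,200 (q = 3 of N = 6).
Gap ratios (z−y)/z: (15600−4000)/15600 = 0.7436; (15600−5000)/15600 = 0.6795; (15600−11200)/15600 = 0.2821.
Σ = 1.705128. Dividing by the full population N = 6 gives P₁ = 0.284.

0.284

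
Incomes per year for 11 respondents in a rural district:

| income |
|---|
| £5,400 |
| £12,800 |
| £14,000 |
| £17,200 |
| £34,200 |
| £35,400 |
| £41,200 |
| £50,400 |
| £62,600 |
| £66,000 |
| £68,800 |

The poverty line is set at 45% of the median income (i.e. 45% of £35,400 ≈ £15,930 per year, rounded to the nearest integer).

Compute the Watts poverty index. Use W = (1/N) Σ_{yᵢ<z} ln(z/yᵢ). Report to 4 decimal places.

0.1300

Below the line: £5,400, £12,800, £14,000 (q = 3 of N = 11).
Log shortfalls: ln(15930/5400) = 1.0818; ln(15930/12800) = 0.2188; ln(15930/14000) = 0.1291.
W = 1.429711 / 11 = 0.1300.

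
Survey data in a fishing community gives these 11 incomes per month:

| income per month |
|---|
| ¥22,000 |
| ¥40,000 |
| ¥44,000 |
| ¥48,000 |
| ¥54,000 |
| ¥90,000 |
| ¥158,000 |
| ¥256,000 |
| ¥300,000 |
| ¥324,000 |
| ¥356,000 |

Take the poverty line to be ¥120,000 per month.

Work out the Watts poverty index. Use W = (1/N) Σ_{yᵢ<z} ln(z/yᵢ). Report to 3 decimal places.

0.527

Below z: ¥22,000, ¥40,000, ¥44,000, ¥48,000, ¥54,000, ¥90,000 (q = 6 of N = 11).
Log shortfalls: ln(120000/22000) = 1.6964; ln(120000/40000) = 1.0986; ln(120000/44000) = 1.0033; ln(120000/48000) = 0.9163; ln(120000/54000) = 0.7985; ln(120000/90000) = 0.2877.
W = 5.800844 / 11 = 0.527.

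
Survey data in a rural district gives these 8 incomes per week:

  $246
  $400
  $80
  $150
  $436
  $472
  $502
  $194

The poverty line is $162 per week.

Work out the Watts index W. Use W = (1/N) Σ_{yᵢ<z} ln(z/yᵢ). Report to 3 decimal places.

0.098

Below z: $80, $150 (q = 2 of N = 8).
ln(z/y) terms: ln(162/80) = 0.7056; ln(162/150) = 0.0770.
W = 0.782531 / 8 = 0.098.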